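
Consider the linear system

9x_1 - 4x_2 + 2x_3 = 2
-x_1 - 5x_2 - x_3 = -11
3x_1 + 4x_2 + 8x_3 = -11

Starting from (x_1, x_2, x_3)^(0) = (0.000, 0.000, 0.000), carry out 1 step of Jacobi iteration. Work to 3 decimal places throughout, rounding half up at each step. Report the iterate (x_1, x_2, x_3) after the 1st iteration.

Iteration 1:
  x_1 = (2 - (-4)·0.000 - (2)·0.000) / (9) = 0.222
  x_2 = (-11 - (-1)·0.000 - (-1)·0.000) / (-5) = 2.200
  x_3 = (-11 - (3)·0.000 - (4)·0.000) / (8) = -1.375

(0.222, 2.200, -1.375)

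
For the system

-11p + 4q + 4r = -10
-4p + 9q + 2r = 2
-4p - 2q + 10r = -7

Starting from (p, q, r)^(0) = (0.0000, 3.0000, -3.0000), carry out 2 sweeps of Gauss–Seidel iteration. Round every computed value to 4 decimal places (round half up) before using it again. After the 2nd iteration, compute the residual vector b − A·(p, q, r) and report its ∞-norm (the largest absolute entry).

Iteration 1:
  p = (-10 - (4)·3.0000 - (4)·-3.0000) / (-11) = 0.9091
  q = (2 - (-4)·0.9091 - (2)·-3.0000) / (9) = 1.2929
  r = (-7 - (-4)·0.9091 - (-2)·1.2929) / (10) = -0.0778
Iteration 2:
  p = (-10 - (4)·1.2929 - (4)·-0.0778) / (-11) = 1.3509
  q = (2 - (-4)·1.3509 - (2)·-0.0778) / (9) = 0.8399
  r = (-7 - (-4)·1.3509 - (-2)·0.8399) / (10) = 0.0083
Residual b − A·x = (1.4671, -0.1721, 0.0004); ∞-norm = 1.4671

1.4671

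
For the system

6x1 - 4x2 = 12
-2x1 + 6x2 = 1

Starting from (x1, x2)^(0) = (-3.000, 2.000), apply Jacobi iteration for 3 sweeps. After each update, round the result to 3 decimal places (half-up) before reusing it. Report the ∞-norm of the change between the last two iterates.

Iteration 1:
  x1 = (12 - (-4)·2.000) / (6) = 3.333
  x2 = (1 - (-2)·-3.000) / (6) = -0.833
Iteration 2:
  x1 = (12 - (-4)·-0.833) / (6) = 1.445
  x2 = (1 - (-2)·3.333) / (6) = 1.278
Iteration 3:
  x1 = (12 - (-4)·1.278) / (6) = 2.852
  x2 = (1 - (-2)·1.445) / (6) = 0.648
Change: (1.407, -0.630) → max |·| = 1.407

1.407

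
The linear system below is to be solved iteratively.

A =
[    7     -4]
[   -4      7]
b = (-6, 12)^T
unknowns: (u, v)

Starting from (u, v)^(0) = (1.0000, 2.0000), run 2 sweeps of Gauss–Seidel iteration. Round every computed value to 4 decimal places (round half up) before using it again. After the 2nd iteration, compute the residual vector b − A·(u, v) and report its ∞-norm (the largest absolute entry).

Iteration 1:
  u = (-6 - (-4)·2.0000) / (7) = 0.2857
  v = (12 - (-4)·0.2857) / (7) = 1.8775
Iteration 2:
  u = (-6 - (-4)·1.8775) / (7) = 0.2157
  v = (12 - (-4)·0.2157) / (7) = 1.8375
Residual b − A·x = (-0.1599, 0.0003); ∞-norm = 0.1599

0.1599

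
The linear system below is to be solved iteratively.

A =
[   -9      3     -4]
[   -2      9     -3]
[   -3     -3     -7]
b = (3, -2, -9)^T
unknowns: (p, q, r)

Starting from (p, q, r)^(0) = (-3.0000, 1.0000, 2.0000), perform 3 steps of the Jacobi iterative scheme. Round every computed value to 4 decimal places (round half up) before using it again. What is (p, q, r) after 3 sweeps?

(-1.0182, 0.0629, 1.7423)

Iteration 1:
  p = (3 - (3)·1.0000 - (-4)·2.0000) / (-9) = -0.8889
  q = (-2 - (-2)·-3.0000 - (-3)·2.0000) / (9) = -0.2222
  r = (-9 - (-3)·-3.0000 - (-3)·1.0000) / (-7) = 2.1429
Iteration 2:
  p = (3 - (3)·-0.2222 - (-4)·2.1429) / (-9) = -1.3598
  q = (-2 - (-2)·-0.8889 - (-3)·2.1429) / (9) = 0.2945
  r = (-9 - (-3)·-0.8889 - (-3)·-0.2222) / (-7) = 1.7619
Iteration 3:
  p = (3 - (3)·0.2945 - (-4)·1.7619) / (-9) = -1.0182
  q = (-2 - (-2)·-1.3598 - (-3)·1.7619) / (9) = 0.0629
  r = (-9 - (-3)·-1.3598 - (-3)·0.2945) / (-7) = 1.7423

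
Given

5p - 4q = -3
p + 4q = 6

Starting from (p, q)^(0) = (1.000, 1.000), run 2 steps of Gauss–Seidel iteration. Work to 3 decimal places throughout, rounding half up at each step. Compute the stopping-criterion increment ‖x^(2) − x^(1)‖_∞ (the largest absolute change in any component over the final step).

Iteration 1:
  p = (-3 - (-4)·1.000) / (5) = 0.200
  q = (6 - (1)·0.200) / (4) = 1.450
Iteration 2:
  p = (-3 - (-4)·1.450) / (5) = 0.560
  q = (6 - (1)·0.560) / (4) = 1.360
Change: (0.360, -0.090) → max |·| = 0.360

0.360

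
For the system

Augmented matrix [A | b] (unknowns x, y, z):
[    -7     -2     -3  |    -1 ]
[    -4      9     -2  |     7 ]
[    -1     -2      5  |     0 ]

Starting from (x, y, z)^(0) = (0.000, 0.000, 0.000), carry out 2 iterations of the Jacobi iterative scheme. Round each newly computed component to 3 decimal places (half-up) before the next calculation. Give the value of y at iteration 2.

Iteration 1:
  x = (-1 - (-2)·0.000 - (-3)·0.000) / (-7) = 0.143
  y = (7 - (-4)·0.000 - (-2)·0.000) / (9) = 0.778
  z = (0 - (-1)·0.000 - (-2)·0.000) / (5) = 0.000
Iteration 2:
  x = (-1 - (-2)·0.778 - (-3)·0.000) / (-7) = -0.079
  y = (7 - (-4)·0.143 - (-2)·0.000) / (9) = 0.841
  z = (0 - (-1)·0.143 - (-2)·0.778) / (5) = 0.340

0.841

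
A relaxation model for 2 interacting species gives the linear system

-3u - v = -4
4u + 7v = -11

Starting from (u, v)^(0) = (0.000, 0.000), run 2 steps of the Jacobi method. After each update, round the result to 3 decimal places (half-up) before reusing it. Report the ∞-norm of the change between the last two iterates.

Iteration 1:
  u = (-4 - (-1)·0.000) / (-3) = 1.333
  v = (-11 - (4)·0.000) / (7) = -1.571
Iteration 2:
  u = (-4 - (-1)·-1.571) / (-3) = 1.857
  v = (-11 - (4)·1.333) / (7) = -2.333
Change: (0.524, -0.762) → max |·| = 0.762

0.762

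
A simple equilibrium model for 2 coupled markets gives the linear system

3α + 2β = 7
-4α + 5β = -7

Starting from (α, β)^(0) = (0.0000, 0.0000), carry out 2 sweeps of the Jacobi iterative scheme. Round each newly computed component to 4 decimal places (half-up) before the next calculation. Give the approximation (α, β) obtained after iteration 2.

(3.2667, 0.4666)

Iteration 1:
  α = (7 - (2)·0.0000) / (3) = 2.3333
  β = (-7 - (-4)·0.0000) / (5) = -1.4000
Iteration 2:
  α = (7 - (2)·-1.4000) / (3) = 3.2667
  β = (-7 - (-4)·2.3333) / (5) = 0.4666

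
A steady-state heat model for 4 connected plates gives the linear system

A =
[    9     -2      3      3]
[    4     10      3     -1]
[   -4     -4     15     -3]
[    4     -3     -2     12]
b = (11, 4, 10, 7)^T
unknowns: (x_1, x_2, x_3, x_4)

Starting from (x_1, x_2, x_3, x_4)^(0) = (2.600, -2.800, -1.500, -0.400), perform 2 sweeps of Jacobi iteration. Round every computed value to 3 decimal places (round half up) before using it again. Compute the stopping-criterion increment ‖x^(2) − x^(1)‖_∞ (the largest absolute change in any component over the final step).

Iteration 1:
  x_1 = (11 - (-2)·-2.800 - (3)·-1.500 - (3)·-0.400) / (9) = 1.233
  x_2 = (4 - (4)·2.600 - (3)·-1.500 - (-1)·-0.400) / (10) = -0.230
  x_3 = (10 - (-4)·2.600 - (-4)·-2.800 - (-3)·-0.400) / (15) = 0.533
  x_4 = (7 - (4)·2.600 - (-3)·-2.800 - (-2)·-1.500) / (12) = -1.233
Iteration 2:
  x_1 = (11 - (-2)·-0.230 - (3)·0.533 - (3)·-1.233) / (9) = 1.404
  x_2 = (4 - (4)·1.233 - (3)·0.533 - (-1)·-1.233) / (10) = -0.376
  x_3 = (10 - (-4)·1.233 - (-4)·-0.230 - (-3)·-1.233) / (15) = 0.688
  x_4 = (7 - (4)·1.233 - (-3)·-0.230 - (-2)·0.533) / (12) = 0.204
Change: (0.171, -0.146, 0.155, 1.437) → max |·| = 1.437

1.437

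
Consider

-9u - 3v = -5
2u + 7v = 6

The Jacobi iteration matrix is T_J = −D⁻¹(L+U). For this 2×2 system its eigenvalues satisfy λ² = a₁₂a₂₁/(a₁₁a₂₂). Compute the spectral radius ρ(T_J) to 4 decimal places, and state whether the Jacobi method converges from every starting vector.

0.3086

a₁₂a₂₁/(a₁₁a₂₂) = (-3)·(2) / ((-9)·(7)) = 0.095238
ρ = √|0.095238| = √0.095238 = 0.3086
ρ < 1, so Jacobi converges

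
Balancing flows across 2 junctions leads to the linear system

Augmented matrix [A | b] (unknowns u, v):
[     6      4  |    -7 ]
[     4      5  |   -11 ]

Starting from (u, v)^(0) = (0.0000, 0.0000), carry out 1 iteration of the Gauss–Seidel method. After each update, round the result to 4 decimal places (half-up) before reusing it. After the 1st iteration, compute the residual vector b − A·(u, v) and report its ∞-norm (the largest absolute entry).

Iteration 1:
  u = (-7 - (4)·0.0000) / (6) = -1.1667
  v = (-11 - (4)·-1.1667) / (5) = -1.2666
Residual b − A·x = (5.0666, -0.0002); ∞-norm = 5.0666

5.0666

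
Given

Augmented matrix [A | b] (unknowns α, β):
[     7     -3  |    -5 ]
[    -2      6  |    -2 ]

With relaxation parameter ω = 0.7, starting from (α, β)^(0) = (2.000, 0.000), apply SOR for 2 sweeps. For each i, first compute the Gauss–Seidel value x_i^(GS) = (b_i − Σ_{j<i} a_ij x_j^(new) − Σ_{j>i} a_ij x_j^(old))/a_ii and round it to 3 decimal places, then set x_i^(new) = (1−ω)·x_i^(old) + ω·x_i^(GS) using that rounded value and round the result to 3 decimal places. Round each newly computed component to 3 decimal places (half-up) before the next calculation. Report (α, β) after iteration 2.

Iteration 1:
  α: GS value = (-5 - (-3)·0.000) / (7) = -0.714;  α ← (1−ω)·2.000 + ω·-0.714 = 0.100
  β: GS value = (-2 - (-2)·0.100) / (6) = -0.300;  β ← (1−ω)·0.000 + ω·-0.300 = -0.210
Iteration 2:
  α: GS value = (-5 - (-3)·-0.210) / (7) = -0.804;  α ← (1−ω)·0.100 + ω·-0.804 = -0.533
  β: GS value = (-2 - (-2)·-0.533) / (6) = -0.511;  β ← (1−ω)·-0.210 + ω·-0.511 = -0.421

(-0.533, -0.421)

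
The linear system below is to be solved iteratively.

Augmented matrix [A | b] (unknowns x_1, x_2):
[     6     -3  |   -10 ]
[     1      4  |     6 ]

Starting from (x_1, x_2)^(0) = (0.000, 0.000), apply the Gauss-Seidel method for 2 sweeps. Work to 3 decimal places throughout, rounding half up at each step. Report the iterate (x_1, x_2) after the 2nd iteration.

(-0.708, 1.677)

Iteration 1:
  x_1 = (-10 - (-3)·0.000) / (6) = -1.667
  x_2 = (6 - (1)·-1.667) / (4) = 1.917
Iteration 2:
  x_1 = (-10 - (-3)·1.917) / (6) = -0.708
  x_2 = (6 - (1)·-0.708) / (4) = 1.677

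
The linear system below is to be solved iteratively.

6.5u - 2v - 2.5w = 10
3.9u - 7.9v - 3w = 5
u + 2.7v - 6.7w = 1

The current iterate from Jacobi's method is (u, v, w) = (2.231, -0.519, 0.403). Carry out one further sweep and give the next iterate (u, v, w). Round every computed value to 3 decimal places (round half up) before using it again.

One sweep:
  u = (10 - (-2)·-0.519 - (-2.5)·0.403) / (6.5) = 1.534
  v = (5 - (3.9)·2.231 - (-3)·0.403) / (-7.9) = 0.315
  w = (1 - (1)·2.231 - (2.7)·-0.519) / (-6.7) = -0.025

(1.534, 0.315, -0.025)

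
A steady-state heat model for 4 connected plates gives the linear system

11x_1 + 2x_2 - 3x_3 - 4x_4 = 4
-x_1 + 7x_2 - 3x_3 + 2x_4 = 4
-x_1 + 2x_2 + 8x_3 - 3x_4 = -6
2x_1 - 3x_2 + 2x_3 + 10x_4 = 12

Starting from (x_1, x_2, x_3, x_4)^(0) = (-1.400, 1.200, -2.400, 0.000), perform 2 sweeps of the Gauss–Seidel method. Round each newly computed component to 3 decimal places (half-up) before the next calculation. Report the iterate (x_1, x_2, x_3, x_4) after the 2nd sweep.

Iteration 1:
  x_1 = (4 - (2)·1.200 - (-3)·-2.400 - (-4)·0.000) / (11) = -0.509
  x_2 = (4 - (-1)·-0.509 - (-3)·-2.400 - (2)·0.000) / (7) = -0.530
  x_3 = (-6 - (-1)·-0.509 - (2)·-0.530 - (-3)·0.000) / (8) = -0.681
  x_4 = (12 - (2)·-0.509 - (-3)·-0.530 - (2)·-0.681) / (10) = 1.279
Iteration 2:
  x_1 = (4 - (2)·-0.530 - (-3)·-0.681 - (-4)·1.279) / (11) = 0.739
  x_2 = (4 - (-1)·0.739 - (-3)·-0.681 - (2)·1.279) / (7) = 0.020
  x_3 = (-6 - (-1)·0.739 - (2)·0.020 - (-3)·1.279) / (8) = -0.183
  x_4 = (12 - (2)·0.739 - (-3)·0.020 - (2)·-0.183) / (10) = 1.095

(0.739, 0.020, -0.183, 1.095)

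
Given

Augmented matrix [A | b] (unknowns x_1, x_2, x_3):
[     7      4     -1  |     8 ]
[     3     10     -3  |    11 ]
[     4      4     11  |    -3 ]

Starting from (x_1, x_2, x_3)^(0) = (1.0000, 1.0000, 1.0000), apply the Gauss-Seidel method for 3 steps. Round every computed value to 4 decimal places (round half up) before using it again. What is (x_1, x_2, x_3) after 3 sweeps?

(0.6427, 0.7119, -0.7653)

Iteration 1:
  x_1 = (8 - (4)·1.0000 - (-1)·1.0000) / (7) = 0.7143
  x_2 = (11 - (3)·0.7143 - (-3)·1.0000) / (10) = 1.1857
  x_3 = (-3 - (4)·0.7143 - (4)·1.1857) / (11) = -0.9636
Iteration 2:
  x_1 = (8 - (4)·1.1857 - (-1)·-0.9636) / (7) = 0.3277
  x_2 = (11 - (3)·0.3277 - (-3)·-0.9636) / (10) = 0.7126
  x_3 = (-3 - (4)·0.3277 - (4)·0.7126) / (11) = -0.6510
Iteration 3:
  x_1 = (8 - (4)·0.7126 - (-1)·-0.6510) / (7) = 0.6427
  x_2 = (11 - (3)·0.6427 - (-3)·-0.6510) / (10) = 0.7119
  x_3 = (-3 - (4)·0.6427 - (4)·0.7119) / (11) = -0.7653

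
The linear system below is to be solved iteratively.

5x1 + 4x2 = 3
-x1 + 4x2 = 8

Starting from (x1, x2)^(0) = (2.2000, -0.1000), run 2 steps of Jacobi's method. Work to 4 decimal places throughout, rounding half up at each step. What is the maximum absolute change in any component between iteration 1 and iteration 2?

2.1200

Iteration 1:
  x1 = (3 - (4)·-0.1000) / (5) = 0.6800
  x2 = (8 - (-1)·2.2000) / (4) = 2.5500
Iteration 2:
  x1 = (3 - (4)·2.5500) / (5) = -1.4400
  x2 = (8 - (-1)·0.6800) / (4) = 2.1700
Change: (-2.1200, -0.3800) → max |·| = 2.1200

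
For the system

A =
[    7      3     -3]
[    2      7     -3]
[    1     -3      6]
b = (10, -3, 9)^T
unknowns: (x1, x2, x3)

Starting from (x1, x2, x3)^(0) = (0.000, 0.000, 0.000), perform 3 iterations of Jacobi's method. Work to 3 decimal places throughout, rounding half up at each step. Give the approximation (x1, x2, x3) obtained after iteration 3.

(1.960, -0.624, 1.027)

Iteration 1:
  x1 = (10 - (3)·0.000 - (-3)·0.000) / (7) = 1.429
  x2 = (-3 - (2)·0.000 - (-3)·0.000) / (7) = -0.429
  x3 = (9 - (1)·0.000 - (-3)·0.000) / (6) = 1.500
Iteration 2:
  x1 = (10 - (3)·-0.429 - (-3)·1.500) / (7) = 2.255
  x2 = (-3 - (2)·1.429 - (-3)·1.500) / (7) = -0.194
  x3 = (9 - (1)·1.429 - (-3)·-0.429) / (6) = 1.047
Iteration 3:
  x1 = (10 - (3)·-0.194 - (-3)·1.047) / (7) = 1.960
  x2 = (-3 - (2)·2.255 - (-3)·1.047) / (7) = -0.624
  x3 = (9 - (1)·2.255 - (-3)·-0.194) / (6) = 1.027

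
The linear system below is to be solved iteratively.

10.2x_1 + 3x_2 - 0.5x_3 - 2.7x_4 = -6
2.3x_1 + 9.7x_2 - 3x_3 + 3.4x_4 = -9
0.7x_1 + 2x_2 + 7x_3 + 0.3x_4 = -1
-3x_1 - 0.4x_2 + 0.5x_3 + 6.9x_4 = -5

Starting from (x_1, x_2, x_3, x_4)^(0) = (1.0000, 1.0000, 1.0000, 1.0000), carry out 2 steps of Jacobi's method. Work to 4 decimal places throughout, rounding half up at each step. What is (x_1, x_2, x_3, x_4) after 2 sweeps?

Iteration 1:
  x_1 = (-6 - (3)·1.0000 - (-0.5)·1.0000 - (-2.7)·1.0000) / (10.2) = -0.5686
  x_2 = (-9 - (2.3)·1.0000 - (-3)·1.0000 - (3.4)·1.0000) / (9.7) = -1.2062
  x_3 = (-1 - (0.7)·1.0000 - (2)·1.0000 - (0.3)·1.0000) / (7) = -0.5714
  x_4 = (-5 - (-3)·1.0000 - (-0.4)·1.0000 - (0.5)·1.0000) / (6.9) = -0.3043
Iteration 2:
  x_1 = (-6 - (3)·-1.2062 - (-0.5)·-0.5714 - (-2.7)·-0.3043) / (10.2) = -0.3420
  x_2 = (-9 - (2.3)·-0.5686 - (-3)·-0.5714 - (3.4)·-0.3043) / (9.7) = -0.8631
  x_3 = (-1 - (0.7)·-0.5686 - (2)·-1.2062 - (0.3)·-0.3043) / (7) = 0.2717
  x_4 = (-5 - (-3)·-0.5686 - (-0.4)·-1.2062 - (0.5)·-0.5714) / (6.9) = -1.0004

(-0.3420, -0.8631, 0.2717, -1.0004)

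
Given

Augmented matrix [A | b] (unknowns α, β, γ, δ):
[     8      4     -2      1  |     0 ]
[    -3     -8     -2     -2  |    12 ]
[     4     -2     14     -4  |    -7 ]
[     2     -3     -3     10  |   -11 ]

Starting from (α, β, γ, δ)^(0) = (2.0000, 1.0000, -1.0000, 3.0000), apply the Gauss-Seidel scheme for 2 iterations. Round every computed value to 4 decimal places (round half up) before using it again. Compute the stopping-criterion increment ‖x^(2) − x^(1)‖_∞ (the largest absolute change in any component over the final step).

2.1789

Iteration 1:
  α = (0 - (4)·1.0000 - (-2)·-1.0000 - (1)·3.0000) / (8) = -1.1250
  β = (12 - (-3)·-1.1250 - (-2)·-1.0000 - (-2)·3.0000) / (-8) = -1.5781
  γ = (-7 - (4)·-1.1250 - (-2)·-1.5781 - (-4)·3.0000) / (14) = 0.4531
  δ = (-11 - (2)·-1.1250 - (-3)·-1.5781 - (-3)·0.4531) / (10) = -1.2125
Iteration 2:
  α = (0 - (4)·-1.5781 - (-2)·0.4531 - (1)·-1.2125) / (8) = 1.0539
  β = (12 - (-3)·1.0539 - (-2)·0.4531 - (-2)·-1.2125) / (-8) = -1.7054
  γ = (-7 - (4)·1.0539 - (-2)·-1.7054 - (-4)·-1.2125) / (14) = -1.3912
  δ = (-11 - (2)·1.0539 - (-3)·-1.7054 - (-3)·-1.3912) / (10) = -2.2398
Change: (2.1789, -0.1273, -1.8443, -1.0273) → max |·| = 2.1789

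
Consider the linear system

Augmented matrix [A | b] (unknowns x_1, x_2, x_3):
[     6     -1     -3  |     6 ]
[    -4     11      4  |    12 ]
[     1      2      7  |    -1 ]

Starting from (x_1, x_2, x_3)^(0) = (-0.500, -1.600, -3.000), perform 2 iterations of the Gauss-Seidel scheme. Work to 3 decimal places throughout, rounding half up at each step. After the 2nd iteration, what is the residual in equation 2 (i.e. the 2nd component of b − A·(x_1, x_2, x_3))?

0.763

Iteration 1:
  x_1 = (6 - (-1)·-1.600 - (-3)·-3.000) / (6) = -0.767
  x_2 = (12 - (-4)·-0.767 - (4)·-3.000) / (11) = 1.903
  x_3 = (-1 - (1)·-0.767 - (2)·1.903) / (7) = -0.577
Iteration 2:
  x_1 = (6 - (-1)·1.903 - (-3)·-0.577) / (6) = 1.029
  x_2 = (12 - (-4)·1.029 - (4)·-0.577) / (11) = 1.675
  x_3 = (-1 - (1)·1.029 - (2)·1.675) / (7) = -0.768
Residual b − A·x = (-0.803, 0.763, -0.003)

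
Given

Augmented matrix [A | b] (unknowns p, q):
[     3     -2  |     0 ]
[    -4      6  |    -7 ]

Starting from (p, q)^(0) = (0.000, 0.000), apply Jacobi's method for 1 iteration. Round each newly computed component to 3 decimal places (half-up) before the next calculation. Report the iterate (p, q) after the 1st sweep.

Iteration 1:
  p = (0 - (-2)·0.000) / (3) = 0.000
  q = (-7 - (-4)·0.000) / (6) = -1.167

(0.000, -1.167)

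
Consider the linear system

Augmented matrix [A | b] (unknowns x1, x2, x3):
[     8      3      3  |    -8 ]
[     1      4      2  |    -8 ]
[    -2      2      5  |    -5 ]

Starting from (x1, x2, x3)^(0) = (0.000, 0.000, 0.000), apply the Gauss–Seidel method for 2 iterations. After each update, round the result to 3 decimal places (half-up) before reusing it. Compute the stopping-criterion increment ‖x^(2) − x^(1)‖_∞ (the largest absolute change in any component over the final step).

0.919

Iteration 1:
  x1 = (-8 - (3)·0.000 - (3)·0.000) / (8) = -1.000
  x2 = (-8 - (1)·-1.000 - (2)·0.000) / (4) = -1.750
  x3 = (-5 - (-2)·-1.000 - (2)·-1.750) / (5) = -0.700
Iteration 2:
  x1 = (-8 - (3)·-1.750 - (3)·-0.700) / (8) = -0.081
  x2 = (-8 - (1)·-0.081 - (2)·-0.700) / (4) = -1.630
  x3 = (-5 - (-2)·-0.081 - (2)·-1.630) / (5) = -0.380
Change: (0.919, 0.120, 0.320) → max |·| = 0.919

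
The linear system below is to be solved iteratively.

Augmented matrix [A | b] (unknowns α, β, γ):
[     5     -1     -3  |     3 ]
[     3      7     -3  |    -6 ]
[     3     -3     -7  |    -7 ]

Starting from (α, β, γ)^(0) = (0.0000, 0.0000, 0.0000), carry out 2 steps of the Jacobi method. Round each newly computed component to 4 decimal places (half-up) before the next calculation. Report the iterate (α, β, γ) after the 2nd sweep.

Iteration 1:
  α = (3 - (-1)·0.0000 - (-3)·0.0000) / (5) = 0.6000
  β = (-6 - (3)·0.0000 - (-3)·0.0000) / (7) = -0.8571
  γ = (-7 - (3)·0.0000 - (-3)·0.0000) / (-7) = 1.0000
Iteration 2:
  α = (3 - (-1)·-0.8571 - (-3)·1.0000) / (5) = 1.0286
  β = (-6 - (3)·0.6000 - (-3)·1.0000) / (7) = -0.6857
  γ = (-7 - (3)·0.6000 - (-3)·-0.8571) / (-7) = 1.6245

(1.0286, -0.6857, 1.6245)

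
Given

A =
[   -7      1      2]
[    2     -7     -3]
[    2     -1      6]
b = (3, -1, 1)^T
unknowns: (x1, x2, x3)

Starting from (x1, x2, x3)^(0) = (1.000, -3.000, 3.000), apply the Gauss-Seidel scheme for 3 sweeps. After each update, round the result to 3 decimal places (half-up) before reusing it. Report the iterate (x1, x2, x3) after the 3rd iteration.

Iteration 1:
  x1 = (3 - (1)·-3.000 - (2)·3.000) / (-7) = 0.000
  x2 = (-1 - (2)·0.000 - (-3)·3.000) / (-7) = -1.143
  x3 = (1 - (2)·0.000 - (-1)·-1.143) / (6) = -0.024
Iteration 2:
  x1 = (3 - (1)·-1.143 - (2)·-0.024) / (-7) = -0.599
  x2 = (-1 - (2)·-0.599 - (-3)·-0.024) / (-7) = -0.018
  x3 = (1 - (2)·-0.599 - (-1)·-0.018) / (6) = 0.363
Iteration 3:
  x1 = (3 - (1)·-0.018 - (2)·0.363) / (-7) = -0.327
  x2 = (-1 - (2)·-0.327 - (-3)·0.363) / (-7) = -0.106
  x3 = (1 - (2)·-0.327 - (-1)·-0.106) / (6) = 0.258

(-0.327, -0.106, 0.258)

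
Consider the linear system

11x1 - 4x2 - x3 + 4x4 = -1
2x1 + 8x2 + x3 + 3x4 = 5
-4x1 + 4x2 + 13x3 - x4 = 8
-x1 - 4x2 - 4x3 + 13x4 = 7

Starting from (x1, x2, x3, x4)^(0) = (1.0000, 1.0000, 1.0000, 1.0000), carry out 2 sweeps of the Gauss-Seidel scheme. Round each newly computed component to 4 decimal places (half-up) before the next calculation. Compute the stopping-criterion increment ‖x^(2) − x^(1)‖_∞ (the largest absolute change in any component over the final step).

0.2690

Iteration 1:
  x1 = (-1 - (-4)·1.0000 - (-1)·1.0000 - (4)·1.0000) / (11) = 0.0000
  x2 = (5 - (2)·0.0000 - (1)·1.0000 - (3)·1.0000) / (8) = 0.1250
  x3 = (8 - (-4)·0.0000 - (4)·0.1250 - (-1)·1.0000) / (13) = 0.6538
  x4 = (7 - (-1)·0.0000 - (-4)·0.1250 - (-4)·0.6538) / (13) = 0.7781
Iteration 2:
  x1 = (-1 - (-4)·0.1250 - (-1)·0.6538 - (4)·0.7781) / (11) = -0.2690
  x2 = (5 - (2)·-0.2690 - (1)·0.6538 - (3)·0.7781) / (8) = 0.3187
  x3 = (8 - (-4)·-0.2690 - (4)·0.3187 - (-1)·0.7781) / (13) = 0.4944
  x4 = (7 - (-1)·-0.2690 - (-4)·0.3187 - (-4)·0.4944) / (13) = 0.7680
Change: (-0.2690, 0.1937, -0.1594, -0.0101) → max |·| = 0.2690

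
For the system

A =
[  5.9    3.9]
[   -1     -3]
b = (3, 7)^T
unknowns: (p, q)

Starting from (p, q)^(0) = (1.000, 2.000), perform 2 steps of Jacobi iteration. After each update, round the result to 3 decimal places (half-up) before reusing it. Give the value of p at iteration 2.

Iteration 1:
  p = (3 - (3.9)·2.000) / (5.9) = -0.814
  q = (7 - (-1)·1.000) / (-3) = -2.667
Iteration 2:
  p = (3 - (3.9)·-2.667) / (5.9) = 2.271
  q = (7 - (-1)·-0.814) / (-3) = -2.062

2.271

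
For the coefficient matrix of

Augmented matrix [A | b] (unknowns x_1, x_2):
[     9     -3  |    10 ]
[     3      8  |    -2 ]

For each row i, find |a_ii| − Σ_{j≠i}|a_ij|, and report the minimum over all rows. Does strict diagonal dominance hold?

5

row 1: |9| − (3) = 6
row 2: |8| − (3) = 5
minimum over rows = 5 → strictly diagonally dominant (convergence guaranteed)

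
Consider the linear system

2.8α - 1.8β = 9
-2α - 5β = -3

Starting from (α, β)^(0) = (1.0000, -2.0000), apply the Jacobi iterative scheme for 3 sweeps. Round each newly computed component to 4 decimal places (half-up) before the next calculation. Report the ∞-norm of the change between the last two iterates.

Iteration 1:
  α = (9 - (-1.8)·-2.0000) / (2.8) = 1.9286
  β = (-3 - (-2)·1.0000) / (-5) = 0.2000
Iteration 2:
  α = (9 - (-1.8)·0.2000) / (2.8) = 3.3429
  β = (-3 - (-2)·1.9286) / (-5) = -0.1714
Iteration 3:
  α = (9 - (-1.8)·-0.1714) / (2.8) = 3.1041
  β = (-3 - (-2)·3.3429) / (-5) = -0.7372
Change: (-0.2388, -0.5658) → max |·| = 0.5658

0.5658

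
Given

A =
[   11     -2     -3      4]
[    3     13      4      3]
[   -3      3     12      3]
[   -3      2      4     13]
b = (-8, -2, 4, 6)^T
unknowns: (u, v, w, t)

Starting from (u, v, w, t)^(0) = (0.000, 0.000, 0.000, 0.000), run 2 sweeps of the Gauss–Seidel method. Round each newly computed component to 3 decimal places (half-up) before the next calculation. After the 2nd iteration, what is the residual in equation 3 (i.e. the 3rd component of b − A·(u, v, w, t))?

Iteration 1:
  u = (-8 - (-2)·0.000 - (-3)·0.000 - (4)·0.000) / (11) = -0.727
  v = (-2 - (3)·-0.727 - (4)·0.000 - (3)·0.000) / (13) = 0.014
  w = (4 - (-3)·-0.727 - (3)·0.014 - (3)·0.000) / (12) = 0.148
  t = (6 - (-3)·-0.727 - (2)·0.014 - (4)·0.148) / (13) = 0.246
Iteration 2:
  u = (-8 - (-2)·0.014 - (-3)·0.148 - (4)·0.246) / (11) = -0.774
  v = (-2 - (3)·-0.774 - (4)·0.148 - (3)·0.246) / (13) = -0.078
  w = (4 - (-3)·-0.774 - (3)·-0.078 - (3)·0.246) / (12) = 0.098
  t = (6 - (-3)·-0.774 - (2)·-0.078 - (4)·0.098) / (13) = 0.265
Residual b − A·x = (-0.408, 0.149, -0.059, -0.003)

-0.059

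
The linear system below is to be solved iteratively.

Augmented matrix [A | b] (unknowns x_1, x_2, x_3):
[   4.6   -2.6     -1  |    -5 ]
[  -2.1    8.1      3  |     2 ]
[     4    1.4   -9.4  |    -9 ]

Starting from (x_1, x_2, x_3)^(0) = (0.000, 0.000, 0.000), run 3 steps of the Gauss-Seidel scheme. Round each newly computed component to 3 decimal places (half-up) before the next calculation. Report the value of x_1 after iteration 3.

Iteration 1:
  x_1 = (-5 - (-2.6)·0.000 - (-1)·0.000) / (4.6) = -1.087
  x_2 = (2 - (-2.1)·-1.087 - (3)·0.000) / (8.1) = -0.035
  x_3 = (-9 - (4)·-1.087 - (1.4)·-0.035) / (-9.4) = 0.490
Iteration 2:
  x_1 = (-5 - (-2.6)·-0.035 - (-1)·0.490) / (4.6) = -1.000
  x_2 = (2 - (-2.1)·-1.000 - (3)·0.490) / (8.1) = -0.194
  x_3 = (-9 - (4)·-1.000 - (1.4)·-0.194) / (-9.4) = 0.503
Iteration 3:
  x_1 = (-5 - (-2.6)·-0.194 - (-1)·0.503) / (4.6) = -1.087
  x_2 = (2 - (-2.1)·-1.087 - (3)·0.503) / (8.1) = -0.221
  x_3 = (-9 - (4)·-1.087 - (1.4)·-0.221) / (-9.4) = 0.462

-1.087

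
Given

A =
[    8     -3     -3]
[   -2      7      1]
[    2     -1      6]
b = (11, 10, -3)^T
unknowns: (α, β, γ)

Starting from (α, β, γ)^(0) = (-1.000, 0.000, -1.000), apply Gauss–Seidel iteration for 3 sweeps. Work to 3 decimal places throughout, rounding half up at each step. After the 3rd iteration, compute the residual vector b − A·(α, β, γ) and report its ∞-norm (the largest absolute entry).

Iteration 1:
  α = (11 - (-3)·0.000 - (-3)·-1.000) / (8) = 1.000
  β = (10 - (-2)·1.000 - (1)·-1.000) / (7) = 1.857
  γ = (-3 - (2)·1.000 - (-1)·1.857) / (6) = -0.524
Iteration 2:
  α = (11 - (-3)·1.857 - (-3)·-0.524) / (8) = 1.875
  β = (10 - (-2)·1.875 - (1)·-0.524) / (7) = 2.039
  γ = (-3 - (2)·1.875 - (-1)·2.039) / (6) = -0.785
Iteration 3:
  α = (11 - (-3)·2.039 - (-3)·-0.785) / (8) = 1.845
  β = (10 - (-2)·1.845 - (1)·-0.785) / (7) = 2.068
  γ = (-3 - (2)·1.845 - (-1)·2.068) / (6) = -0.770
Residual b − A·x = (0.134, -0.016, -0.002); ∞-norm = 0.134

0.134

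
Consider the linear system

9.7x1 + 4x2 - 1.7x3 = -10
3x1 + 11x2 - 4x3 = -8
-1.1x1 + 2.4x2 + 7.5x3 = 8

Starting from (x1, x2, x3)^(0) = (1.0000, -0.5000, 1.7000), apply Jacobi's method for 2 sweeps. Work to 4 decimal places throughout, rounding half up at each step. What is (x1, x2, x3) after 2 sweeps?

(-0.6328, -0.0842, 1.1116)

Iteration 1:
  x1 = (-10 - (4)·-0.5000 - (-1.7)·1.7000) / (9.7) = -0.5268
  x2 = (-8 - (3)·1.0000 - (-4)·1.7000) / (11) = -0.3818
  x3 = (8 - (-1.1)·1.0000 - (2.4)·-0.5000) / (7.5) = 1.3733
Iteration 2:
  x1 = (-10 - (4)·-0.3818 - (-1.7)·1.3733) / (9.7) = -0.6328
  x2 = (-8 - (3)·-0.5268 - (-4)·1.3733) / (11) = -0.0842
  x3 = (8 - (-1.1)·-0.5268 - (2.4)·-0.3818) / (7.5) = 1.1116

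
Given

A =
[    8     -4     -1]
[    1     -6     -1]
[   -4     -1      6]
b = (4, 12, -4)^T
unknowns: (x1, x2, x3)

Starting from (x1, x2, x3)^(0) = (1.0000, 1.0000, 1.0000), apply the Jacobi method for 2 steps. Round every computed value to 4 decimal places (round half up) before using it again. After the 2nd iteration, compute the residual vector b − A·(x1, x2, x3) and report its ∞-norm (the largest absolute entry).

6.2571

Iteration 1:
  x1 = (4 - (-4)·1.0000 - (-1)·1.0000) / (8) = 1.1250
  x2 = (12 - (1)·1.0000 - (-1)·1.0000) / (-6) = -2.0000
  x3 = (-4 - (-4)·1.0000 - (-1)·1.0000) / (6) = 0.1667
Iteration 2:
  x1 = (4 - (-4)·-2.0000 - (-1)·0.1667) / (8) = -0.4792
  x2 = (12 - (1)·1.1250 - (-1)·0.1667) / (-6) = -1.8403
  x3 = (-4 - (-4)·1.1250 - (-1)·-2.0000) / (6) = -0.2500
Residual b − A·x = (0.2224, 1.1874, -6.2571); ∞-norm = 6.2571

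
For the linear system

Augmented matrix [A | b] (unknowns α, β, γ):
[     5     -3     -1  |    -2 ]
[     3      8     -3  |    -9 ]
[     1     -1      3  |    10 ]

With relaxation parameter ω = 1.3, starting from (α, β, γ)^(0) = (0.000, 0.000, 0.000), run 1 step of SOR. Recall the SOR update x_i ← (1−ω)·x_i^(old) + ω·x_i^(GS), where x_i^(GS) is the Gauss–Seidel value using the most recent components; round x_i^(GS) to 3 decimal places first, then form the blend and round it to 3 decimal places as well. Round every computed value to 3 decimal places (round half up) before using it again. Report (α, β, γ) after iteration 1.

(-0.520, -1.209, 4.035)

Iteration 1:
  α: GS value = (-2 - (-3)·0.000 - (-1)·0.000) / (5) = -0.400;  α ← (1−ω)·0.000 + ω·-0.400 = -0.520
  β: GS value = (-9 - (3)·-0.520 - (-3)·0.000) / (8) = -0.930;  β ← (1−ω)·0.000 + ω·-0.930 = -1.209
  γ: GS value = (10 - (1)·-0.520 - (-1)·-1.209) / (3) = 3.104;  γ ← (1−ω)·0.000 + ω·3.104 = 4.035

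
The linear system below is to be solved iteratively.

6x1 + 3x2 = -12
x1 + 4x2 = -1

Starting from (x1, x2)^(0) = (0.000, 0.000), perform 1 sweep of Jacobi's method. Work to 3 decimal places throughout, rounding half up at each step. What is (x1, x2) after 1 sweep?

(-2.000, -0.250)

Iteration 1:
  x1 = (-12 - (3)·0.000) / (6) = -2.000
  x2 = (-1 - (1)·0.000) / (4) = -0.250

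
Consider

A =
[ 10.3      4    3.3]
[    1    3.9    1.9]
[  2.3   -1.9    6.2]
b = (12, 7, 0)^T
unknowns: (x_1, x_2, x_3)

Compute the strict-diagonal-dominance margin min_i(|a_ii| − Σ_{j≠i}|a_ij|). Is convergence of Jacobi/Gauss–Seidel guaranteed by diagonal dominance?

row 1: |10.3| − (4+3.3) = 3
row 2: |3.9| − (1+1.9) = 1
row 3: |6.2| − (2.3+1.9) = 2
minimum over rows = 1 → strictly diagonally dominant (convergence guaranteed)

1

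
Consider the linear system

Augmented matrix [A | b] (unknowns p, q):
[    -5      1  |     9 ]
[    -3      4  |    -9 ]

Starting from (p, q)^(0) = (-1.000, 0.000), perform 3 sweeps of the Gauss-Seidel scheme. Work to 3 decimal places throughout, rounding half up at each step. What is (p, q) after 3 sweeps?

(-2.628, -4.221)

Iteration 1:
  p = (9 - (1)·0.000) / (-5) = -1.800
  q = (-9 - (-3)·-1.800) / (4) = -3.600
Iteration 2:
  p = (9 - (1)·-3.600) / (-5) = -2.520
  q = (-9 - (-3)·-2.520) / (4) = -4.140
Iteration 3:
  p = (9 - (1)·-4.140) / (-5) = -2.628
  q = (-9 - (-3)·-2.628) / (4) = -4.221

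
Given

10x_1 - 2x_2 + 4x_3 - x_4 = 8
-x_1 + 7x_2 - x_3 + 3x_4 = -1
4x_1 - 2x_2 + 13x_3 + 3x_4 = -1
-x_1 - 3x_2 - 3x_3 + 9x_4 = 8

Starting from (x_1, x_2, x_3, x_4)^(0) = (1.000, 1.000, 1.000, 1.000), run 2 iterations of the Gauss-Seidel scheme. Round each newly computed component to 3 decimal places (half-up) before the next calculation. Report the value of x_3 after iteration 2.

-0.603

Iteration 1:
  x_1 = (8 - (-2)·1.000 - (4)·1.000 - (-1)·1.000) / (10) = 0.700
  x_2 = (-1 - (-1)·0.700 - (-1)·1.000 - (3)·1.000) / (7) = -0.329
  x_3 = (-1 - (4)·0.700 - (-2)·-0.329 - (3)·1.000) / (13) = -0.574
  x_4 = (8 - (-1)·0.700 - (-3)·-0.329 - (-3)·-0.574) / (9) = 0.666
Iteration 2:
  x_1 = (8 - (-2)·-0.329 - (4)·-0.574 - (-1)·0.666) / (10) = 1.030
  x_2 = (-1 - (-1)·1.030 - (-1)·-0.574 - (3)·0.666) / (7) = -0.363
  x_3 = (-1 - (4)·1.030 - (-2)·-0.363 - (3)·0.666) / (13) = -0.603
  x_4 = (8 - (-1)·1.030 - (-3)·-0.363 - (-3)·-0.603) / (9) = 0.681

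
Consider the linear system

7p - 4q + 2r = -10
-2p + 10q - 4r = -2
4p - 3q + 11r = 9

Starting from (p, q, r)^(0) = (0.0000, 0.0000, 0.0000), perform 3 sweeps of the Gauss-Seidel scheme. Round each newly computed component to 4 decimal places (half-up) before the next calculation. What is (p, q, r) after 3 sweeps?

(-1.9385, 0.0239, 1.5296)

Iteration 1:
  p = (-10 - (-4)·0.0000 - (2)·0.0000) / (7) = -1.4286
  q = (-2 - (-2)·-1.4286 - (-4)·0.0000) / (10) = -0.4857
  r = (9 - (4)·-1.4286 - (-3)·-0.4857) / (11) = 1.2052
Iteration 2:
  p = (-10 - (-4)·-0.4857 - (2)·1.2052) / (7) = -2.0505
  q = (-2 - (-2)·-2.0505 - (-4)·1.2052) / (10) = -0.1280
  r = (9 - (4)·-2.0505 - (-3)·-0.1280) / (11) = 1.5289
Iteration 3:
  p = (-10 - (-4)·-0.1280 - (2)·1.5289) / (7) = -1.9385
  q = (-2 - (-2)·-1.9385 - (-4)·1.5289) / (10) = 0.0239
  r = (9 - (4)·-1.9385 - (-3)·0.0239) / (11) = 1.5296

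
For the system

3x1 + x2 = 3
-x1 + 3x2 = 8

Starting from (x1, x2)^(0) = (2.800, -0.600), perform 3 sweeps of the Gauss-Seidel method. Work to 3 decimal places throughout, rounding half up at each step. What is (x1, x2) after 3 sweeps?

(0.114, 2.705)

Iteration 1:
  x1 = (3 - (1)·-0.600) / (3) = 1.200
  x2 = (8 - (-1)·1.200) / (3) = 3.067
Iteration 2:
  x1 = (3 - (1)·3.067) / (3) = -0.022
  x2 = (8 - (-1)·-0.022) / (3) = 2.659
Iteration 3:
  x1 = (3 - (1)·2.659) / (3) = 0.114
  x2 = (8 - (-1)·0.114) / (3) = 2.705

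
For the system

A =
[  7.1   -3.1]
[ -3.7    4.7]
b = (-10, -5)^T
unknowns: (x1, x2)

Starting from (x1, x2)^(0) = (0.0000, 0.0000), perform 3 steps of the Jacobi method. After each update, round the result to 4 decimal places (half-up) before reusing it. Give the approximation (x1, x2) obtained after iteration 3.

Iteration 1:
  x1 = (-10 - (-3.1)·0.0000) / (7.1) = -1.4085
  x2 = (-5 - (-3.7)·0.0000) / (4.7) = -1.0638
Iteration 2:
  x1 = (-10 - (-3.1)·-1.0638) / (7.1) = -1.8729
  x2 = (-5 - (-3.7)·-1.4085) / (4.7) = -2.1726
Iteration 3:
  x1 = (-10 - (-3.1)·-2.1726) / (7.1) = -2.3571
  x2 = (-5 - (-3.7)·-1.8729) / (4.7) = -2.5382

(-2.3571, -2.5382)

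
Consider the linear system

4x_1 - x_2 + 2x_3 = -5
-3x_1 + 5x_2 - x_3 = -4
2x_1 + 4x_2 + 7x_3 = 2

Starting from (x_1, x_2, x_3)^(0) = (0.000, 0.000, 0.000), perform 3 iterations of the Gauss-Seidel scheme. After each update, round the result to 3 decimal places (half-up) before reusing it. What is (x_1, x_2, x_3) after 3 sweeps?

(-2.773, -2.048, 2.248)

Iteration 1:
  x_1 = (-5 - (-1)·0.000 - (2)·0.000) / (4) = -1.250
  x_2 = (-4 - (-3)·-1.250 - (-1)·0.000) / (5) = -1.550
  x_3 = (2 - (2)·-1.250 - (4)·-1.550) / (7) = 1.529
Iteration 2:
  x_1 = (-5 - (-1)·-1.550 - (2)·1.529) / (4) = -2.402
  x_2 = (-4 - (-3)·-2.402 - (-1)·1.529) / (5) = -1.935
  x_3 = (2 - (2)·-2.402 - (4)·-1.935) / (7) = 2.078
Iteration 3:
  x_1 = (-5 - (-1)·-1.935 - (2)·2.078) / (4) = -2.773
  x_2 = (-4 - (-3)·-2.773 - (-1)·2.078) / (5) = -2.048
  x_3 = (2 - (2)·-2.773 - (4)·-2.048) / (7) = 2.248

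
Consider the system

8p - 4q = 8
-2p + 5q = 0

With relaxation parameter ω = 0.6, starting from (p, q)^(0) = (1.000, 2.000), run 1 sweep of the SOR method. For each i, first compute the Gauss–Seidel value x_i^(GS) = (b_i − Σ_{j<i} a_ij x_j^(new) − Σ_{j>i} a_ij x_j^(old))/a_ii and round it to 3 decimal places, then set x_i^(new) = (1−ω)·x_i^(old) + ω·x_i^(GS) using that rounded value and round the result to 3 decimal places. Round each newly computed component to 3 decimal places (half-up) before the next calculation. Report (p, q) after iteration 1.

(1.600, 1.184)

Iteration 1:
  p: GS value = (8 - (-4)·2.000) / (8) = 2.000;  p ← (1−ω)·1.000 + ω·2.000 = 1.600
  q: GS value = (0 - (-2)·1.600) / (5) = 0.640;  q ← (1−ω)·2.000 + ω·0.640 = 1.184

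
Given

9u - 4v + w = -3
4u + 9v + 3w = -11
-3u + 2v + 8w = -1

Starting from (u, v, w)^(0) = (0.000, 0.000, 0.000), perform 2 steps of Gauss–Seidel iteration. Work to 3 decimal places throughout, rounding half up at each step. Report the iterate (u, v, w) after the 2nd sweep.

Iteration 1:
  u = (-3 - (-4)·0.000 - (1)·0.000) / (9) = -0.333
  v = (-11 - (4)·-0.333 - (3)·0.000) / (9) = -1.074
  w = (-1 - (-3)·-0.333 - (2)·-1.074) / (8) = 0.019
Iteration 2:
  u = (-3 - (-4)·-1.074 - (1)·0.019) / (9) = -0.813
  v = (-11 - (4)·-0.813 - (3)·0.019) / (9) = -0.867
  w = (-1 - (-3)·-0.813 - (2)·-0.867) / (8) = -0.213

(-0.813, -0.867, -0.213)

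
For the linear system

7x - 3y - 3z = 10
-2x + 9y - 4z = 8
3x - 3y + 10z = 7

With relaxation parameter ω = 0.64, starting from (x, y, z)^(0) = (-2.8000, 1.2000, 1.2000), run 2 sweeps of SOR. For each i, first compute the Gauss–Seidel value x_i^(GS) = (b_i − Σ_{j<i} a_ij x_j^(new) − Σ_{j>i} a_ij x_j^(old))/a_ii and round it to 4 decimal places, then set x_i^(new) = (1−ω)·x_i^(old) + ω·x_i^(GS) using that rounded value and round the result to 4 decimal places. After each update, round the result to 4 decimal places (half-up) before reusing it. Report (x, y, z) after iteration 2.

(1.7942, 1.6333, 0.7932)

Iteration 1:
  x: GS value = (10 - (-3)·1.2000 - (-3)·1.2000) / (7) = 2.4571;  x ← (1−ω)·-2.8000 + ω·2.4571 = 0.5645
  y: GS value = (8 - (-2)·0.5645 - (-4)·1.2000) / (9) = 1.5477;  y ← (1−ω)·1.2000 + ω·1.5477 = 1.4225
  z: GS value = (7 - (3)·0.5645 - (-3)·1.4225) / (10) = 0.9574;  z ← (1−ω)·1.2000 + ω·0.9574 = 1.0447
Iteration 2:
  x: GS value = (10 - (-3)·1.4225 - (-3)·1.0447) / (7) = 2.4859;  x ← (1−ω)·0.5645 + ω·2.4859 = 1.7942
  y: GS value = (8 - (-2)·1.7942 - (-4)·1.0447) / (9) = 1.7519;  y ← (1−ω)·1.4225 + ω·1.7519 = 1.6333
  z: GS value = (7 - (3)·1.7942 - (-3)·1.6333) / (10) = 0.6517;  z ← (1−ω)·1.0447 + ω·0.6517 = 0.7932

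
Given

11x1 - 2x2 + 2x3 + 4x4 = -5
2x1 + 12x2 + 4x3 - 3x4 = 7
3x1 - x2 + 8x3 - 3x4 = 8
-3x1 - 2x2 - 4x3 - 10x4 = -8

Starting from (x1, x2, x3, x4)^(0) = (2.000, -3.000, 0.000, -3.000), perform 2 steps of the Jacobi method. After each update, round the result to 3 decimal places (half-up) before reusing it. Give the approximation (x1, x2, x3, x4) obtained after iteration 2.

(-0.609, 1.185, 1.203, 1.373)

Iteration 1:
  x1 = (-5 - (-2)·-3.000 - (2)·0.000 - (4)·-3.000) / (11) = 0.091
  x2 = (7 - (2)·2.000 - (4)·0.000 - (-3)·-3.000) / (12) = -0.500
  x3 = (8 - (3)·2.000 - (-1)·-3.000 - (-3)·-3.000) / (8) = -1.250
  x4 = (-8 - (-3)·2.000 - (-2)·-3.000 - (-4)·0.000) / (-10) = 0.800
Iteration 2:
  x1 = (-5 - (-2)·-0.500 - (2)·-1.250 - (4)·0.800) / (11) = -0.609
  x2 = (7 - (2)·0.091 - (4)·-1.250 - (-3)·0.800) / (12) = 1.185
  x3 = (8 - (3)·0.091 - (-1)·-0.500 - (-3)·0.800) / (8) = 1.203
  x4 = (-8 - (-3)·0.091 - (-2)·-0.500 - (-4)·-1.250) / (-10) = 1.373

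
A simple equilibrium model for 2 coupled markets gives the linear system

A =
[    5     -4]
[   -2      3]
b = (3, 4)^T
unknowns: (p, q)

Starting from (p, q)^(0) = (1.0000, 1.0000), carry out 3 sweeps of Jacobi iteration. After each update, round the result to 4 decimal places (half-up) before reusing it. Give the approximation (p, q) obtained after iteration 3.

(2.4134, 2.8000)

Iteration 1:
  p = (3 - (-4)·1.0000) / (5) = 1.4000
  q = (4 - (-2)·1.0000) / (3) = 2.0000
Iteration 2:
  p = (3 - (-4)·2.0000) / (5) = 2.2000
  q = (4 - (-2)·1.4000) / (3) = 2.2667
Iteration 3:
  p = (3 - (-4)·2.2667) / (5) = 2.4134
  q = (4 - (-2)·2.2000) / (3) = 2.8000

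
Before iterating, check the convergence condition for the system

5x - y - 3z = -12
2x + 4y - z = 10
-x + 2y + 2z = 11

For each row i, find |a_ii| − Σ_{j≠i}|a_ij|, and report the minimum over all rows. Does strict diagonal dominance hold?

-1

row 1: |5| − (1+3) = 1
row 2: |4| − (2+1) = 1
row 3: |2| − (1+2) = -1
minimum over rows = -1 → not strictly diagonally dominant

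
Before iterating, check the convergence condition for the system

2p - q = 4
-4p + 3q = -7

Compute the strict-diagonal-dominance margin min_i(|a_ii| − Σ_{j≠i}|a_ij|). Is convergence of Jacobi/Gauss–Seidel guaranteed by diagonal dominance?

-1

row 1: |2| − (1) = 1
row 2: |3| − (4) = -1
minimum over rows = -1 → not strictly diagonally dominant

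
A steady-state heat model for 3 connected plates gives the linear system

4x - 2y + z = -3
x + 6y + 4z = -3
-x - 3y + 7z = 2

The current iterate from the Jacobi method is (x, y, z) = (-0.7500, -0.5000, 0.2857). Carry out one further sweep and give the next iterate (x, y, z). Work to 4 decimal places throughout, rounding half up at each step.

One sweep:
  x = (-3 - (-2)·-0.5000 - (1)·0.2857) / (4) = -1.0714
  y = (-3 - (1)·-0.7500 - (4)·0.2857) / (6) = -0.5655
  z = (2 - (-1)·-0.7500 - (-3)·-0.5000) / (7) = -0.0357

(-1.0714, -0.5655, -0.0357)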